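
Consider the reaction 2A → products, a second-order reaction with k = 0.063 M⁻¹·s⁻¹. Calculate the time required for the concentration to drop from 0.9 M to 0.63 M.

7.559 s

Step 1: For second-order: t = (1/[A] - 1/[A]₀)/k
Step 2: t = (1/0.63 - 1/0.9)/0.063
Step 3: t = (1.587 - 1.111)/0.063
Step 4: t = 0.4762/0.063 = 7.559 s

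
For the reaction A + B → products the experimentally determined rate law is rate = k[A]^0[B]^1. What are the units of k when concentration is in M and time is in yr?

yr⁻¹

Step 1: Overall order = 0 + 1 = 1.
Step 2: rate has units M·yr⁻¹; [A]^0[B]^1 has units M^1.
Step 3: k = rate/([A]^0[B]^1), so units of k = M^(1-1)·yr⁻¹ = yr⁻¹.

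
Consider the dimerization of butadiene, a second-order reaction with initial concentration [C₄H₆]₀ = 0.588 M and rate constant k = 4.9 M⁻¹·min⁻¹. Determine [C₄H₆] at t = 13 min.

0.01529 M

Step 1: For a second-order reaction: 1/[C₄H₆] = 1/[C₄H₆]₀ + kt
Step 2: 1/[C₄H₆] = 1/0.588 + 4.9 × 13
Step 3: 1/[C₄H₆] = 1.701 + 63.7 = 65.4
Step 4: [C₄H₆] = 1/65.4 = 0.01529 M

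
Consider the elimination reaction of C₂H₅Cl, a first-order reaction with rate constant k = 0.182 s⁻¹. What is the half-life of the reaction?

3.809 s

Step 1: For a first-order reaction, t₁/₂ = ln(2)/k
Step 2: t₁/₂ = ln(2)/0.182
Step 3: t₁/₂ = 0.6931/0.182 = 3.809 s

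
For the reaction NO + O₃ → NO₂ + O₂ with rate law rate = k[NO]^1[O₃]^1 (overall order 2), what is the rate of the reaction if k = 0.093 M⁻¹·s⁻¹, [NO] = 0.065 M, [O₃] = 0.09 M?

0.0005441 M/s

Step 1: The rate law is rate = k[NO]^1[O₃]^1, overall order = 1+1 = 2
Step 2: Substitute values: rate = 0.093 × (0.065)^1 × (0.09)^1
Step 3: rate = 0.093 × 0.065 × 0.09 = 0.00054405 M/s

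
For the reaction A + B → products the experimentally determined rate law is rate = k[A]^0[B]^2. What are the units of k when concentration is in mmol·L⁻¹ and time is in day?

(mmol·L⁻¹)⁻¹·day⁻¹

Step 1: Overall order = 0 + 2 = 2.
Step 2: rate has units mmol·L⁻¹·day⁻¹; [A]^0[B]^2 has units (mmol·L⁻¹)^2.
Step 3: k = rate/([A]^0[B]^2), so units of k = (mmol·L⁻¹)^(1-2)·day⁻¹ = (mmol·L⁻¹)⁻¹·day⁻¹.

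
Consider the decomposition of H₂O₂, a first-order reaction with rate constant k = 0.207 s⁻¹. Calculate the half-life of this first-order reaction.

3.349 s

Step 1: For a first-order reaction, t₁/₂ = ln(2)/k
Step 2: t₁/₂ = ln(2)/0.207
Step 3: t₁/₂ = 0.6931/0.207 = 3.349 s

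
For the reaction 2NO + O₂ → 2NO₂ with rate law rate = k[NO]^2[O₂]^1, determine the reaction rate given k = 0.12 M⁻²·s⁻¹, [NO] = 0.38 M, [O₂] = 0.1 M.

0.001733 M/s

Step 1: The rate law is rate = k[NO]^2[O₂]^1
Step 2: Substitute: rate = 0.12 × (0.38)^2 × (0.1)^1
Step 3: rate = 0.12 × 0.1444 × 0.1 = 0.0017328 M/s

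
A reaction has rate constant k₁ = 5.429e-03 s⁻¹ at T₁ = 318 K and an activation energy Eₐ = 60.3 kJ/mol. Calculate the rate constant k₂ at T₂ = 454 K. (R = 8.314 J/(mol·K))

5.034e+00 s⁻¹

Step 1: Use the two-temperature Arrhenius form: ln(k₂/k₁) = -Eₐ/R × (1/T₂ - 1/T₁)
Step 2: Convert Eₐ to J/mol: 60.3 kJ/mol = 60300 J/mol
Step 3: 1/T₂ - 1/T₁ = 1/454 - 1/318 = -9.420109e-04 K⁻¹
Step 4: ln(k₂/k₁) = -60300/8.314 × -9.420109e-04 = 6.83224
Step 5: k₂ = k₁ × exp(6.83224) = 5.429e-03 × 9.27266e+02 = 5.034e+00 s⁻¹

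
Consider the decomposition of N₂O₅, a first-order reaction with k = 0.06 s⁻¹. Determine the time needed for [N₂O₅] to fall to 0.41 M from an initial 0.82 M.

11.55 s

Step 1: For first-order: t = ln([N₂O₅]₀/[N₂O₅])/k
Step 2: t = ln(0.82/0.41)/0.06
Step 3: t = ln(2)/0.06
Step 4: t = 0.6931/0.06 = 11.55 s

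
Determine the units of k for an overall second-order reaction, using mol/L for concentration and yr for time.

(mol/L)⁻¹·yr⁻¹

Step 1: For overall order n, rate = k × (concentration)^n.
Step 2: Rate has units mol/L·yr⁻¹; concentration term has units (mol/L)^2.
Step 3: k = rate / (concentration)^n, so units of k = (mol/L)^(1-2)·yr⁻¹ = (mol/L)⁻¹·yr⁻¹.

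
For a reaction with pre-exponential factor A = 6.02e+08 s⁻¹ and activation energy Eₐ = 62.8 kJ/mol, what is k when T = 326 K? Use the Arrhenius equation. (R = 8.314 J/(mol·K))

5.21e-02 s⁻¹

Step 1: Use the Arrhenius equation: k = A × exp(-Eₐ/RT)
Step 2: Convert Eₐ to J/mol: 62.8 kJ/mol = 62800 J/mol
Step 3: Calculate the exponent: -Eₐ/(RT) = -62800/(8.314 × 326) = -23.17032
Step 4: k = 6.02e+08 × exp(-23.17032)
Step 5: k = 6.02e+08 × 8.65482e-11 = 5.2102e-02 s⁻¹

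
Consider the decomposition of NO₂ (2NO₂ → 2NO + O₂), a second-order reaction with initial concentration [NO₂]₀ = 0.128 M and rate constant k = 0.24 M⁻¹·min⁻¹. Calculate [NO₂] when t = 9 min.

0.1003 M

Step 1: For a second-order reaction: 1/[NO₂] = 1/[NO₂]₀ + kt
Step 2: 1/[NO₂] = 1/0.128 + 0.24 × 9
Step 3: 1/[NO₂] = 7.812 + 2.16 = 9.973
Step 4: [NO₂] = 1/9.973 = 0.1003 M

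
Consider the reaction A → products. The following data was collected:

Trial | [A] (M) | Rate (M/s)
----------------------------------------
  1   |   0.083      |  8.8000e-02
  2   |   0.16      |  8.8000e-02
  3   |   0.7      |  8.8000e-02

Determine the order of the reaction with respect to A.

zeroth order (0)

Step 1: Compare trials - when concentration changes, rate stays constant.
Step 2: rate₂/rate₁ = 8.8000e-02/8.8000e-02 = 1
Step 3: [A]₂/[A]₁ = 0.16/0.083 = 1.928
Step 4: Since rate ratio ≈ (conc ratio)^0, the reaction is zeroth order.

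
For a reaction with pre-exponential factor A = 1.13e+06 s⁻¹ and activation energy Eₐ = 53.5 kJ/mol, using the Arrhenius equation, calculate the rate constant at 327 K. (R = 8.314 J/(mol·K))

3.21e-03 s⁻¹

Step 1: Use the Arrhenius equation: k = A × exp(-Eₐ/RT)
Step 2: Convert Eₐ to J/mol: 53.5 kJ/mol = 53500 J/mol
Step 3: Calculate the exponent: -Eₐ/(RT) = -53500/(8.314 × 327) = -19.67868
Step 4: k = 1.13e+06 × exp(-19.67868)
Step 5: k = 1.13e+06 × 2.84222e-09 = 3.2117e-03 s⁻¹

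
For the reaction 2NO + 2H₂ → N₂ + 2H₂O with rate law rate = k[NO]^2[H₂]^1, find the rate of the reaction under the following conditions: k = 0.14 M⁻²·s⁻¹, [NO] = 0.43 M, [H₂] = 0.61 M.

0.01579 M/s

Step 1: The rate law is rate = k[NO]^2[H₂]^1
Step 2: Substitute: rate = 0.14 × (0.43)^2 × (0.61)^1
Step 3: rate = 0.14 × 0.1849 × 0.61 = 0.0157905 M/s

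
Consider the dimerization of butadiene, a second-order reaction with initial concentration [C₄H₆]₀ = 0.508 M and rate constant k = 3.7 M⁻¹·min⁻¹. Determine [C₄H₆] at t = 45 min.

0.005936 M

Step 1: For a second-order reaction: 1/[C₄H₆] = 1/[C₄H₆]₀ + kt
Step 2: 1/[C₄H₆] = 1/0.508 + 3.7 × 45
Step 3: 1/[C₄H₆] = 1.969 + 166.5 = 168.5
Step 4: [C₄H₆] = 1/168.5 = 0.005936 M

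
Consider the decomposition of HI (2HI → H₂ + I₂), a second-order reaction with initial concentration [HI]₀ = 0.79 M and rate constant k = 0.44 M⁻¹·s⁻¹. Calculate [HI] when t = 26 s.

0.0787 M

Step 1: For a second-order reaction: 1/[HI] = 1/[HI]₀ + kt
Step 2: 1/[HI] = 1/0.79 + 0.44 × 26
Step 3: 1/[HI] = 1.266 + 11.44 = 12.71
Step 4: [HI] = 1/12.71 = 0.0787 M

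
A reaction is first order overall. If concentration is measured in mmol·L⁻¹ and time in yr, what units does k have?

yr⁻¹

Step 1: For overall order n, rate = k × (concentration)^n.
Step 2: Rate has units mmol·L⁻¹·yr⁻¹; concentration term has units (mmol·L⁻¹)^1.
Step 3: k = rate / (concentration)^n, so units of k = (mmol·L⁻¹)^(1-1)·yr⁻¹ = yr⁻¹.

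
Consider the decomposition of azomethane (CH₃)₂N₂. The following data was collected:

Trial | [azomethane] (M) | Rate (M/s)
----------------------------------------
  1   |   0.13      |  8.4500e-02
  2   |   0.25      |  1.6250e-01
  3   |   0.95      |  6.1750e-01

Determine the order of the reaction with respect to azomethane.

first order (1)

Step 1: Compare trials to find order n where rate₂/rate₁ = ([azomethane]₂/[azomethane]₁)^n
Step 2: rate₂/rate₁ = 1.6250e-01/8.4500e-02 = 1.923
Step 3: [azomethane]₂/[azomethane]₁ = 0.25/0.13 = 1.923
Step 4: n = ln(1.923)/ln(1.923) = 1.00 ≈ 1
Step 5: The reaction is first order in azomethane.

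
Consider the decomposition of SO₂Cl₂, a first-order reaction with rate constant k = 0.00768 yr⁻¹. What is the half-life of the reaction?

90.25 yr

Step 1: For a first-order reaction, t₁/₂ = ln(2)/k
Step 2: t₁/₂ = ln(2)/0.00768
Step 3: t₁/₂ = 0.6931/0.00768 = 90.25 yr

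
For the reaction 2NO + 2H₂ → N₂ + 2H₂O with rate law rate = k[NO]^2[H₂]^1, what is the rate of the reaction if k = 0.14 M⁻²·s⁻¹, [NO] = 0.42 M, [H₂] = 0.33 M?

0.00815 M/s

Step 1: The rate law is rate = k[NO]^2[H₂]^1
Step 2: Substitute: rate = 0.14 × (0.42)^2 × (0.33)^1
Step 3: rate = 0.14 × 0.1764 × 0.33 = 0.00814968 M/s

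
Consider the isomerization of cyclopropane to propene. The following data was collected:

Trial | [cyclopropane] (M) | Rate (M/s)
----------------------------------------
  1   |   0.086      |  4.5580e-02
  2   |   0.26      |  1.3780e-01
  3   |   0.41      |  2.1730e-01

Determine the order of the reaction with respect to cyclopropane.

first order (1)

Step 1: Compare trials to find order n where rate₂/rate₁ = ([cyclopropane]₂/[cyclopropane]₁)^n
Step 2: rate₂/rate₁ = 1.3780e-01/4.5580e-02 = 3.023
Step 3: [cyclopropane]₂/[cyclopropane]₁ = 0.26/0.086 = 3.023
Step 4: n = ln(3.023)/ln(3.023) = 1.00 ≈ 1
Step 5: The reaction is first order in cyclopropane.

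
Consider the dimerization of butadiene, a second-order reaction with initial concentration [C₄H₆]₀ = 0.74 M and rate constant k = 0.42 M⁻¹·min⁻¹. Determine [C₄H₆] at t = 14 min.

0.1383 M

Step 1: For a second-order reaction: 1/[C₄H₆] = 1/[C₄H₆]₀ + kt
Step 2: 1/[C₄H₆] = 1/0.74 + 0.42 × 14
Step 3: 1/[C₄H₆] = 1.351 + 5.88 = 7.231
Step 4: [C₄H₆] = 1/7.231 = 0.1383 M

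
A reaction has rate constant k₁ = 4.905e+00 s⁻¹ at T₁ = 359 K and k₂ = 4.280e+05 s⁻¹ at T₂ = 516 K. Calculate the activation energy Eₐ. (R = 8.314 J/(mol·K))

111.6 kJ/mol

Step 1: Use the two-temperature Arrhenius form: ln(k₂/k₁) = -Eₐ/R × (1/T₂ - 1/T₁)
Step 2: ln(k₂/k₁) = ln(4.280e+05/4.905e+00) = ln(87257.9) = 11.3766
Step 3: 1/T₂ - 1/T₁ = 1/516 - 1/359 = -8.475308e-04 K⁻¹
Step 4: Eₐ = -R × ln(k₂/k₁) / (1/T₂ - 1/T₁) = -8.314 × 11.3766 / -8.475308e-04
Step 5: Eₐ = 1.1160e+05 J/mol = 111.6 kJ/mol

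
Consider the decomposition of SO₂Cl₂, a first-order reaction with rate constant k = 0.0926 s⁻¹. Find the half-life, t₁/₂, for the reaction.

7.485 s

Step 1: For a first-order reaction, t₁/₂ = ln(2)/k
Step 2: t₁/₂ = ln(2)/0.0926
Step 3: t₁/₂ = 0.6931/0.0926 = 7.485 s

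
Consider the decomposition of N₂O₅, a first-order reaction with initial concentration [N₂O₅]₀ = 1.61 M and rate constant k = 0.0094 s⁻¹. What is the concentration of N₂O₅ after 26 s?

1.261 M

Step 1: For a first-order reaction: [N₂O₅] = [N₂O₅]₀ × e^(-kt)
Step 2: [N₂O₅] = 1.61 × e^(-0.0094 × 26)
Step 3: [N₂O₅] = 1.61 × e^(-0.2444)
Step 4: [N₂O₅] = 1.61 × 0.783174 = 1.261 M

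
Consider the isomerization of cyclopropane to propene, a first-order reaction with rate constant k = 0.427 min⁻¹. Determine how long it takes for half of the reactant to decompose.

1.623 min

Step 1: For a first-order reaction, t₁/₂ = ln(2)/k
Step 2: t₁/₂ = ln(2)/0.427
Step 3: t₁/₂ = 0.6931/0.427 = 1.623 min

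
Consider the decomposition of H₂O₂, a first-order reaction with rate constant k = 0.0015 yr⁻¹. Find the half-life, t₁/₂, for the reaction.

462.1 yr

Step 1: For a first-order reaction, t₁/₂ = ln(2)/k
Step 2: t₁/₂ = ln(2)/0.0015
Step 3: t₁/₂ = 0.6931/0.0015 = 462.1 yr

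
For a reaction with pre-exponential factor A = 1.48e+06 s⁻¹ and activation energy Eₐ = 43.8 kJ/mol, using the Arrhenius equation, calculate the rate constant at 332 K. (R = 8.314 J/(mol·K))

1.90e-01 s⁻¹

Step 1: Use the Arrhenius equation: k = A × exp(-Eₐ/RT)
Step 2: Convert Eₐ to J/mol: 43.8 kJ/mol = 43800 J/mol
Step 3: Calculate the exponent: -Eₐ/(RT) = -43800/(8.314 × 332) = -15.86814
Step 4: k = 1.48e+06 × exp(-15.86814)
Step 5: k = 1.48e+06 × 1.28397e-07 = 1.9003e-01 s⁻¹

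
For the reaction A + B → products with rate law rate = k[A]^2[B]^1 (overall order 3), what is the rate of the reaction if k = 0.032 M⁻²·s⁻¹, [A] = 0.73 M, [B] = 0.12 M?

0.002046 M/s

Step 1: The rate law is rate = k[A]^2[B]^1, overall order = 2+1 = 3
Step 2: Substitute values: rate = 0.032 × (0.73)^2 × (0.12)^1
Step 3: rate = 0.032 × 0.5329 × 0.12 = 0.00204634 M/s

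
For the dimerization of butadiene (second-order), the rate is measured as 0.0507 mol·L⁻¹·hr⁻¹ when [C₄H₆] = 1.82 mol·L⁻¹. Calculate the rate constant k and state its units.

0.01531 (mol·L⁻¹)⁻¹·hr⁻¹

Step 1: rate = k[C₄H₆]^2, so k = rate / [C₄H₆]^2.
Step 2: k = 0.0507 / (1.82)^2 = 0.0507 / 3.312.
Step 3: k = 0.01531 (mol·L⁻¹)⁻¹·hr⁻¹.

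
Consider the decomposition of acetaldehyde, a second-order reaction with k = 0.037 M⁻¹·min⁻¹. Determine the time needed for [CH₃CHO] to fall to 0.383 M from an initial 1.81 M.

55.63 min

Step 1: For second-order: t = (1/[CH₃CHO] - 1/[CH₃CHO]₀)/k
Step 2: t = (1/0.383 - 1/1.81)/0.037
Step 3: t = (2.611 - 0.5525)/0.037
Step 4: t = 2.058/0.037 = 55.63 min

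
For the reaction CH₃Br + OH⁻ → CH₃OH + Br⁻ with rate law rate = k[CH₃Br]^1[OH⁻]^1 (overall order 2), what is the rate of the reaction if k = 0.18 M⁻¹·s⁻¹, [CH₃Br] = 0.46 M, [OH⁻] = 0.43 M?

0.0356 M/s

Step 1: The rate law is rate = k[CH₃Br]^1[OH⁻]^1, overall order = 1+1 = 2
Step 2: Substitute values: rate = 0.18 × (0.46)^1 × (0.43)^1
Step 3: rate = 0.18 × 0.46 × 0.43 = 0.035604 M/s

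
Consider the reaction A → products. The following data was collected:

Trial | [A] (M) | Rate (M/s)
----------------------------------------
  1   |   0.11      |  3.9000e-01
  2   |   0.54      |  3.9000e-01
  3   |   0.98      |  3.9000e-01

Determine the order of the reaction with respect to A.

zeroth order (0)

Step 1: Compare trials - when concentration changes, rate stays constant.
Step 2: rate₂/rate₁ = 3.9000e-01/3.9000e-01 = 1
Step 3: [A]₂/[A]₁ = 0.54/0.11 = 4.909
Step 4: Since rate ratio ≈ (conc ratio)^0, the reaction is zeroth order.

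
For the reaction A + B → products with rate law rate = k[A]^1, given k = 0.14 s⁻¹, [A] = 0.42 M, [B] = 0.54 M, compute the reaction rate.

0.0588 M/s

Step 1: The rate law is rate = k[A]^1
Step 2: Note that the rate does not depend on [B] (zero order in B).
Step 3: rate = 0.14 × (0.42)^1 = 0.0588 M/s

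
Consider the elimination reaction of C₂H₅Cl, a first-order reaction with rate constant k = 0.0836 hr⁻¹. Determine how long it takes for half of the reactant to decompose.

8.291 hr

Step 1: For a first-order reaction, t₁/₂ = ln(2)/k
Step 2: t₁/₂ = ln(2)/0.0836
Step 3: t₁/₂ = 0.6931/0.0836 = 8.291 hr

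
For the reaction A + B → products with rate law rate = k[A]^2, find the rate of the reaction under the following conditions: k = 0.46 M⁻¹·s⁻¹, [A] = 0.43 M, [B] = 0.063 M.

0.08505 M/s

Step 1: The rate law is rate = k[A]^2
Step 2: Note that the rate does not depend on [B] (zero order in B).
Step 3: rate = 0.46 × (0.43)^2 = 0.085054 M/s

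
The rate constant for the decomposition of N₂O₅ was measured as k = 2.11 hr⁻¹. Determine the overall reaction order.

first order (1)

Step 1: The units of k for an nth-order reaction are (concentration)^(1-n)·(time)⁻¹.
Step 2: Here k has units hr⁻¹, so the concentration exponent is 0.
Step 3: 1 - n = 0 ⇒ n = 1. The reaction is first order.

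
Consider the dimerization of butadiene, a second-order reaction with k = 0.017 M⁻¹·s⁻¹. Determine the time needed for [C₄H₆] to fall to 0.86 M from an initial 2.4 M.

43.89 s

Step 1: For second-order: t = (1/[C₄H₆] - 1/[C₄H₆]₀)/k
Step 2: t = (1/0.86 - 1/2.4)/0.017
Step 3: t = (1.163 - 0.4167)/0.017
Step 4: t = 0.7461/0.017 = 43.89 s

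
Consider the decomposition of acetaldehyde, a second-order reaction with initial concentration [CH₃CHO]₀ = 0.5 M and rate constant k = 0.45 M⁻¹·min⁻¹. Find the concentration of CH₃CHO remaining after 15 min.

0.1143 M

Step 1: For a second-order reaction: 1/[CH₃CHO] = 1/[CH₃CHO]₀ + kt
Step 2: 1/[CH₃CHO] = 1/0.5 + 0.45 × 15
Step 3: 1/[CH₃CHO] = 2 + 6.75 = 8.75
Step 4: [CH₃CHO] = 1/8.75 = 0.1143 M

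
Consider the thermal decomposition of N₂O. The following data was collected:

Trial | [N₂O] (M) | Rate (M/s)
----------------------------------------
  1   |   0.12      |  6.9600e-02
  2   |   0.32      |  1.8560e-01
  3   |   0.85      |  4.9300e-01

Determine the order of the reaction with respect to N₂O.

first order (1)

Step 1: Compare trials to find order n where rate₂/rate₁ = ([N₂O]₂/[N₂O]₁)^n
Step 2: rate₂/rate₁ = 1.8560e-01/6.9600e-02 = 2.667
Step 3: [N₂O]₂/[N₂O]₁ = 0.32/0.12 = 2.667
Step 4: n = ln(2.667)/ln(2.667) = 1.00 ≈ 1
Step 5: The reaction is first order in N₂O.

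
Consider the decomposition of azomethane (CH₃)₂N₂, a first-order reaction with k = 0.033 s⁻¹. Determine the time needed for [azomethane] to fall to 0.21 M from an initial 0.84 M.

42.01 s

Step 1: For first-order: t = ln([azomethane]₀/[azomethane])/k
Step 2: t = ln(0.84/0.21)/0.033
Step 3: t = ln(4)/0.033
Step 4: t = 1.386/0.033 = 42.01 s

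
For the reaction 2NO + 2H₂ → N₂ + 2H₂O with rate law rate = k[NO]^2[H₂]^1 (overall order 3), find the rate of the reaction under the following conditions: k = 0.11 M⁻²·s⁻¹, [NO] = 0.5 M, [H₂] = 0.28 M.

0.0077 M/s

Step 1: The rate law is rate = k[NO]^2[H₂]^1, overall order = 2+1 = 3
Step 2: Substitute values: rate = 0.11 × (0.5)^2 × (0.28)^1
Step 3: rate = 0.11 × 0.25 × 0.28 = 0.0077 M/s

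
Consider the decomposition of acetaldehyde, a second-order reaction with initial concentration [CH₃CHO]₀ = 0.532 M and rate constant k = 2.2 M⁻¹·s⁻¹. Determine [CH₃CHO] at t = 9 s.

0.04613 M

Step 1: For a second-order reaction: 1/[CH₃CHO] = 1/[CH₃CHO]₀ + kt
Step 2: 1/[CH₃CHO] = 1/0.532 + 2.2 × 9
Step 3: 1/[CH₃CHO] = 1.88 + 19.8 = 21.68
Step 4: [CH₃CHO] = 1/21.68 = 0.04613 M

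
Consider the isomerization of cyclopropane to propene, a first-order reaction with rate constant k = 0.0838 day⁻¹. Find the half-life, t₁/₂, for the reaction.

8.271 day

Step 1: For a first-order reaction, t₁/₂ = ln(2)/k
Step 2: t₁/₂ = ln(2)/0.0838
Step 3: t₁/₂ = 0.6931/0.0838 = 8.271 day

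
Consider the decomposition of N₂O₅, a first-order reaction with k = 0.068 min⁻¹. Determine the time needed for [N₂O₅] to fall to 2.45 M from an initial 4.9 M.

10.19 min

Step 1: For first-order: t = ln([N₂O₅]₀/[N₂O₅])/k
Step 2: t = ln(4.9/2.45)/0.068
Step 3: t = ln(2)/0.068
Step 4: t = 0.6931/0.068 = 10.19 min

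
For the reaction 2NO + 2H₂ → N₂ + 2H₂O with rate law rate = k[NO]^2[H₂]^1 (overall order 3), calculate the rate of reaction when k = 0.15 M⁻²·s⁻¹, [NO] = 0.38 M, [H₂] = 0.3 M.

0.006498 M/s

Step 1: The rate law is rate = k[NO]^2[H₂]^1, overall order = 2+1 = 3
Step 2: Substitute values: rate = 0.15 × (0.38)^2 × (0.3)^1
Step 3: rate = 0.15 × 0.1444 × 0.3 = 0.006498 M/s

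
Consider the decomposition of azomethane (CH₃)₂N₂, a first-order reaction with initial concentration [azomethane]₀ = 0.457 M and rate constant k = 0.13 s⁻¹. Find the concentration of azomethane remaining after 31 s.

0.008123 M

Step 1: For a first-order reaction: [azomethane] = [azomethane]₀ × e^(-kt)
Step 2: [azomethane] = 0.457 × e^(-0.13 × 31)
Step 3: [azomethane] = 0.457 × e^(-4.03)
Step 4: [azomethane] = 0.457 × 0.0177743 = 0.008123 M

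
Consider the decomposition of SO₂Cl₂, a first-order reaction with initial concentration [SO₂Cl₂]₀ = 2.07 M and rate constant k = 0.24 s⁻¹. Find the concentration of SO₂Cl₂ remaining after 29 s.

0.001965 M

Step 1: For a first-order reaction: [SO₂Cl₂] = [SO₂Cl₂]₀ × e^(-kt)
Step 2: [SO₂Cl₂] = 2.07 × e^(-0.24 × 29)
Step 3: [SO₂Cl₂] = 2.07 × e^(-6.96)
Step 4: [SO₂Cl₂] = 2.07 × 0.000949097 = 0.001965 M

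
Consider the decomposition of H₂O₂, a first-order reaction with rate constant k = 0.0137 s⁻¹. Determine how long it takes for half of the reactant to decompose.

50.59 s

Step 1: For a first-order reaction, t₁/₂ = ln(2)/k
Step 2: t₁/₂ = ln(2)/0.0137
Step 3: t₁/₂ = 0.6931/0.0137 = 50.59 s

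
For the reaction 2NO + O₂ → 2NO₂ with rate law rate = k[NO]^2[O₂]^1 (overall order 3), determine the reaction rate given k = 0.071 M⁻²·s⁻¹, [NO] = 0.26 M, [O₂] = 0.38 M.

0.001824 M/s

Step 1: The rate law is rate = k[NO]^2[O₂]^1, overall order = 2+1 = 3
Step 2: Substitute values: rate = 0.071 × (0.26)^2 × (0.38)^1
Step 3: rate = 0.071 × 0.0676 × 0.38 = 0.00182385 M/s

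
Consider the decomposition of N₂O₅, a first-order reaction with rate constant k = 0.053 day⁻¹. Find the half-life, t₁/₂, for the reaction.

13.08 day

Step 1: For a first-order reaction, t₁/₂ = ln(2)/k
Step 2: t₁/₂ = ln(2)/0.053
Step 3: t₁/₂ = 0.6931/0.053 = 13.08 day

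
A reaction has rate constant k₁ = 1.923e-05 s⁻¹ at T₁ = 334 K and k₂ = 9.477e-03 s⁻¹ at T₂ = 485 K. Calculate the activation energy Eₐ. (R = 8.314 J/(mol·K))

55.3 kJ/mol

Step 1: Use the two-temperature Arrhenius form: ln(k₂/k₁) = -Eₐ/R × (1/T₂ - 1/T₁)
Step 2: ln(k₂/k₁) = ln(9.477e-03/1.923e-05) = ln(492.824) = 6.20015
Step 3: 1/T₂ - 1/T₁ = 1/485 - 1/334 = -9.321563e-04 K⁻¹
Step 4: Eₐ = -R × ln(k₂/k₁) / (1/T₂ - 1/T₁) = -8.314 × 6.20015 / -9.321563e-04
Step 5: Eₐ = 5.5300e+04 J/mol = 55.3 kJ/mol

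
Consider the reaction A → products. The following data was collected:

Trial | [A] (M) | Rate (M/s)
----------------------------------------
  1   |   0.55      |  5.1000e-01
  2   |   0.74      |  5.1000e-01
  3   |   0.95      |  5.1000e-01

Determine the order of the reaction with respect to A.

zeroth order (0)

Step 1: Compare trials - when concentration changes, rate stays constant.
Step 2: rate₂/rate₁ = 5.1000e-01/5.1000e-01 = 1
Step 3: [A]₂/[A]₁ = 0.74/0.55 = 1.345
Step 4: Since rate ratio ≈ (conc ratio)^0, the reaction is zeroth order.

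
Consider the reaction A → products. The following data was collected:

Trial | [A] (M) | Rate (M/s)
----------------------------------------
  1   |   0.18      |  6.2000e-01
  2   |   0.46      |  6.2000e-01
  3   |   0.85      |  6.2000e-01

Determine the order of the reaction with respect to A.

zeroth order (0)

Step 1: Compare trials - when concentration changes, rate stays constant.
Step 2: rate₂/rate₁ = 6.2000e-01/6.2000e-01 = 1
Step 3: [A]₂/[A]₁ = 0.46/0.18 = 2.556
Step 4: Since rate ratio ≈ (conc ratio)^0, the reaction is zeroth order.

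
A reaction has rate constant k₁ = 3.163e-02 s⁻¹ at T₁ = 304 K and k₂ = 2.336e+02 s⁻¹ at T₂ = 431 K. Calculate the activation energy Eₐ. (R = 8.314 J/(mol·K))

76.4 kJ/mol

Step 1: Use the two-temperature Arrhenius form: ln(k₂/k₁) = -Eₐ/R × (1/T₂ - 1/T₁)
Step 2: ln(k₂/k₁) = ln(2.336e+02/3.163e-02) = ln(7385.39) = 8.90726
Step 3: 1/T₂ - 1/T₁ = 1/431 - 1/304 = -9.692881e-04 K⁻¹
Step 4: Eₐ = -R × ln(k₂/k₁) / (1/T₂ - 1/T₁) = -8.314 × 8.90726 / -9.692881e-04
Step 5: Eₐ = 7.6401e+04 J/mol = 76.4 kJ/mol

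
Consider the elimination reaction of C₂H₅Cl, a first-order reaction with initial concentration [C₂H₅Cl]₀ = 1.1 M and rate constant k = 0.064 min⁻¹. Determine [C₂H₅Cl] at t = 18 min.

0.3476 M

Step 1: For a first-order reaction: [C₂H₅Cl] = [C₂H₅Cl]₀ × e^(-kt)
Step 2: [C₂H₅Cl] = 1.1 × e^(-0.064 × 18)
Step 3: [C₂H₅Cl] = 1.1 × e^(-1.152)
Step 4: [C₂H₅Cl] = 1.1 × 0.316004 = 0.3476 M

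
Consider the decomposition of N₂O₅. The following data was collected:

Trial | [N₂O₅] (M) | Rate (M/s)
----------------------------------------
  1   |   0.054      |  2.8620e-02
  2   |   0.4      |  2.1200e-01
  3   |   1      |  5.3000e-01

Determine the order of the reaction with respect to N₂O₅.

first order (1)

Step 1: Compare trials to find order n where rate₂/rate₁ = ([N₂O₅]₂/[N₂O₅]₁)^n
Step 2: rate₂/rate₁ = 2.1200e-01/2.8620e-02 = 7.407
Step 3: [N₂O₅]₂/[N₂O₅]₁ = 0.4/0.054 = 7.407
Step 4: n = ln(7.407)/ln(7.407) = 1.00 ≈ 1
Step 5: The reaction is first order in N₂O₅.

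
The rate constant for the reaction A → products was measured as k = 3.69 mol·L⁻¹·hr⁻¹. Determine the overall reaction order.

zeroth order (0)

Step 1: The units of k for an nth-order reaction are (concentration)^(1-n)·(time)⁻¹.
Step 2: Here k has units mol·L⁻¹·hr⁻¹, so the concentration exponent is 1.
Step 3: 1 - n = 1 ⇒ n = 0. The reaction is zeroth order.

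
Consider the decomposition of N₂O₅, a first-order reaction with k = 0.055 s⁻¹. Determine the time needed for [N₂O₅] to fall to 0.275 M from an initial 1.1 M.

25.21 s

Step 1: For first-order: t = ln([N₂O₅]₀/[N₂O₅])/k
Step 2: t = ln(1.1/0.275)/0.055
Step 3: t = ln(4)/0.055
Step 4: t = 1.386/0.055 = 25.21 s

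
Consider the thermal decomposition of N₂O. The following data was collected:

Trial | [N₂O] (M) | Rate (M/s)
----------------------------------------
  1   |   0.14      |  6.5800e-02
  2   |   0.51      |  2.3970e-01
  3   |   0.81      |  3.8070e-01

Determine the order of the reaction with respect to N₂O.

first order (1)

Step 1: Compare trials to find order n where rate₂/rate₁ = ([N₂O]₂/[N₂O]₁)^n
Step 2: rate₂/rate₁ = 2.3970e-01/6.5800e-02 = 3.643
Step 3: [N₂O]₂/[N₂O]₁ = 0.51/0.14 = 3.643
Step 4: n = ln(3.643)/ln(3.643) = 1.00 ≈ 1
Step 5: The reaction is first order in N₂O.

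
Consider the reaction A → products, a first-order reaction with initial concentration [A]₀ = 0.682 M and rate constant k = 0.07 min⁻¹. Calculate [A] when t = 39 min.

0.04448 M

Step 1: For a first-order reaction: [A] = [A]₀ × e^(-kt)
Step 2: [A] = 0.682 × e^(-0.07 × 39)
Step 3: [A] = 0.682 × e^(-2.73)
Step 4: [A] = 0.682 × 0.0652193 = 0.04448 M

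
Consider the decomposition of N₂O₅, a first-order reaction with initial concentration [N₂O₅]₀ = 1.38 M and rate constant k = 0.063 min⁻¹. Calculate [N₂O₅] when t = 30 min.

0.2085 M

Step 1: For a first-order reaction: [N₂O₅] = [N₂O₅]₀ × e^(-kt)
Step 2: [N₂O₅] = 1.38 × e^(-0.063 × 30)
Step 3: [N₂O₅] = 1.38 × e^(-1.89)
Step 4: [N₂O₅] = 1.38 × 0.151072 = 0.2085 M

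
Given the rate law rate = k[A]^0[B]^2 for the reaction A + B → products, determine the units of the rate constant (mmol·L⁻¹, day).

(mmol·L⁻¹)⁻¹·day⁻¹

Step 1: Overall order = 0 + 2 = 2.
Step 2: rate has units mmol·L⁻¹·day⁻¹; [A]^0[B]^2 has units (mmol·L⁻¹)^2.
Step 3: k = rate/([A]^0[B]^2), so units of k = (mmol·L⁻¹)^(1-2)·day⁻¹ = (mmol·L⁻¹)⁻¹·day⁻¹.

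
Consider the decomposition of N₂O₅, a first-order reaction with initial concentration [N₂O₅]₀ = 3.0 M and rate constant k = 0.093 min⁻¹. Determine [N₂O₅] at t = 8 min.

1.426 M

Step 1: For a first-order reaction: [N₂O₅] = [N₂O₅]₀ × e^(-kt)
Step 2: [N₂O₅] = 3.0 × e^(-0.093 × 8)
Step 3: [N₂O₅] = 3.0 × e^(-0.744)
Step 4: [N₂O₅] = 3.0 × 0.475209 = 1.426 M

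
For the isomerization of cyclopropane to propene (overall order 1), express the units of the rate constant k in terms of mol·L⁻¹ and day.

day⁻¹

Step 1: For overall order n, rate = k × (concentration)^n.
Step 2: Rate has units mol·L⁻¹·day⁻¹; concentration term has units (mol·L⁻¹)^1.
Step 3: k = rate / (concentration)^n, so units of k = (mol·L⁻¹)^(1-1)·day⁻¹ = day⁻¹.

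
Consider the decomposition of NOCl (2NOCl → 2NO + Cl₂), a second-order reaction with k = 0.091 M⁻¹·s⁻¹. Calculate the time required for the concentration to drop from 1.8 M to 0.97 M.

5.224 s

Step 1: For second-order: t = (1/[NOCl] - 1/[NOCl]₀)/k
Step 2: t = (1/0.97 - 1/1.8)/0.091
Step 3: t = (1.031 - 0.5556)/0.091
Step 4: t = 0.4754/0.091 = 5.224 s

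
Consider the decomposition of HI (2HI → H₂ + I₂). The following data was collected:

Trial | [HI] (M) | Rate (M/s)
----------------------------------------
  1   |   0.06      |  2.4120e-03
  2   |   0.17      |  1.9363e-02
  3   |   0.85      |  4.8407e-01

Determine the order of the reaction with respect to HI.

second order (2)

Step 1: Compare trials to find order n where rate₂/rate₁ = ([HI]₂/[HI]₁)^n
Step 2: rate₂/rate₁ = 1.9363e-02/2.4120e-03 = 8.028
Step 3: [HI]₂/[HI]₁ = 0.17/0.06 = 2.833
Step 4: n = ln(8.028)/ln(2.833) = 2.00 ≈ 2
Step 5: The reaction is second order in HI.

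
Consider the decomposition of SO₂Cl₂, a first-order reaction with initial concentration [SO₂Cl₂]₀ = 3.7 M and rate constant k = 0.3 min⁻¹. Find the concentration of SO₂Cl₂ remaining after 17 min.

0.02256 M

Step 1: For a first-order reaction: [SO₂Cl₂] = [SO₂Cl₂]₀ × e^(-kt)
Step 2: [SO₂Cl₂] = 3.7 × e^(-0.3 × 17)
Step 3: [SO₂Cl₂] = 3.7 × e^(-5.1)
Step 4: [SO₂Cl₂] = 3.7 × 0.00609675 = 0.02256 M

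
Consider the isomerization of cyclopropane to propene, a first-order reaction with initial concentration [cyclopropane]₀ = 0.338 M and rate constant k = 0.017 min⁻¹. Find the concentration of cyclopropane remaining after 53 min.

0.1373 M

Step 1: For a first-order reaction: [cyclopropane] = [cyclopropane]₀ × e^(-kt)
Step 2: [cyclopropane] = 0.338 × e^(-0.017 × 53)
Step 3: [cyclopropane] = 0.338 × e^(-0.901)
Step 4: [cyclopropane] = 0.338 × 0.406163 = 0.1373 M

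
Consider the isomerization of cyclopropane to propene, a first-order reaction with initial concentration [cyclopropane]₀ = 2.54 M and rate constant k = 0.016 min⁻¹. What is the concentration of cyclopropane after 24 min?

1.73 M

Step 1: For a first-order reaction: [cyclopropane] = [cyclopropane]₀ × e^(-kt)
Step 2: [cyclopropane] = 2.54 × e^(-0.016 × 24)
Step 3: [cyclopropane] = 2.54 × e^(-0.384)
Step 4: [cyclopropane] = 2.54 × 0.681131 = 1.73 M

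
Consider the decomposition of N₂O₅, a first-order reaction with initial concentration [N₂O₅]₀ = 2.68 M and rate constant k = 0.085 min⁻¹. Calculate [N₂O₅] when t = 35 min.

0.1368 M

Step 1: For a first-order reaction: [N₂O₅] = [N₂O₅]₀ × e^(-kt)
Step 2: [N₂O₅] = 2.68 × e^(-0.085 × 35)
Step 3: [N₂O₅] = 2.68 × e^(-2.975)
Step 4: [N₂O₅] = 2.68 × 0.0510474 = 0.1368 M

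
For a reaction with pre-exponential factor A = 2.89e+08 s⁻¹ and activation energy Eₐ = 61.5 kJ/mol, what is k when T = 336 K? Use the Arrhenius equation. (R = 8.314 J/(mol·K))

7.94e-02 s⁻¹

Step 1: Use the Arrhenius equation: k = A × exp(-Eₐ/RT)
Step 2: Convert Eₐ to J/mol: 61.5 kJ/mol = 61500 J/mol
Step 3: Calculate the exponent: -Eₐ/(RT) = -61500/(8.314 × 336) = -22.01536
Step 4: k = 2.89e+08 × exp(-22.01536)
Step 5: k = 2.89e+08 × 2.74695e-10 = 7.9387e-02 s⁻¹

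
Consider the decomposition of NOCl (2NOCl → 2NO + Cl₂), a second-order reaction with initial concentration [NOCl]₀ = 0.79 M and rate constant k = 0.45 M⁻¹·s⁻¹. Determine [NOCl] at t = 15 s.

0.1248 M

Step 1: For a second-order reaction: 1/[NOCl] = 1/[NOCl]₀ + kt
Step 2: 1/[NOCl] = 1/0.79 + 0.45 × 15
Step 3: 1/[NOCl] = 1.266 + 6.75 = 8.016
Step 4: [NOCl] = 1/8.016 = 0.1248 M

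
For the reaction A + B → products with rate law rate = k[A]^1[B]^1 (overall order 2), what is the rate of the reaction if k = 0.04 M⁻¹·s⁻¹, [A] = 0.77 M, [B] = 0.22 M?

0.006776 M/s

Step 1: The rate law is rate = k[A]^1[B]^1, overall order = 1+1 = 2
Step 2: Substitute values: rate = 0.04 × (0.77)^1 × (0.22)^1
Step 3: rate = 0.04 × 0.77 × 0.22 = 0.006776 M/s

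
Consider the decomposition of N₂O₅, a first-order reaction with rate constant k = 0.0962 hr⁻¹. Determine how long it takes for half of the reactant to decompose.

7.205 hr

Step 1: For a first-order reaction, t₁/₂ = ln(2)/k
Step 2: t₁/₂ = ln(2)/0.0962
Step 3: t₁/₂ = 0.6931/0.0962 = 7.205 hr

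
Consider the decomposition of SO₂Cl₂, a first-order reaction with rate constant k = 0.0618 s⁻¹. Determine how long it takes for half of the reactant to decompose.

11.22 s

Step 1: For a first-order reaction, t₁/₂ = ln(2)/k
Step 2: t₁/₂ = ln(2)/0.0618
Step 3: t₁/₂ = 0.6931/0.0618 = 11.22 s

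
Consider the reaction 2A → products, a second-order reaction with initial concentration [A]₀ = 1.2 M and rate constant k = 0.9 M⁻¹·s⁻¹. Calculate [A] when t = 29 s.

0.03713 M

Step 1: For a second-order reaction: 1/[A] = 1/[A]₀ + kt
Step 2: 1/[A] = 1/1.2 + 0.9 × 29
Step 3: 1/[A] = 0.8333 + 26.1 = 26.93
Step 4: [A] = 1/26.93 = 0.03713 M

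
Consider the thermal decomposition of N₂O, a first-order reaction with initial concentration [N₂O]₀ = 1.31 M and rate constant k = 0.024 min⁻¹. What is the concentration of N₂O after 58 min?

0.3256 M

Step 1: For a first-order reaction: [N₂O] = [N₂O]₀ × e^(-kt)
Step 2: [N₂O] = 1.31 × e^(-0.024 × 58)
Step 3: [N₂O] = 1.31 × e^(-1.392)
Step 4: [N₂O] = 1.31 × 0.248578 = 0.3256 M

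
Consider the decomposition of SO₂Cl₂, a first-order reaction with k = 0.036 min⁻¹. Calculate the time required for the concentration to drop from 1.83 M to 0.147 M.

70.05 min

Step 1: For first-order: t = ln([SO₂Cl₂]₀/[SO₂Cl₂])/k
Step 2: t = ln(1.83/0.147)/0.036
Step 3: t = ln(12.45)/0.036
Step 4: t = 2.522/0.036 = 70.05 min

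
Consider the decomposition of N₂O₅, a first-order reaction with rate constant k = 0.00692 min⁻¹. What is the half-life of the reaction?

100.2 min

Step 1: For a first-order reaction, t₁/₂ = ln(2)/k
Step 2: t₁/₂ = ln(2)/0.00692
Step 3: t₁/₂ = 0.6931/0.00692 = 100.2 min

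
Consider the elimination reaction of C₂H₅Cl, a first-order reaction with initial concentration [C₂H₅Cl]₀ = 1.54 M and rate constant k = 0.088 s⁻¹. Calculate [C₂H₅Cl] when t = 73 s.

0.002498 M

Step 1: For a first-order reaction: [C₂H₅Cl] = [C₂H₅Cl]₀ × e^(-kt)
Step 2: [C₂H₅Cl] = 1.54 × e^(-0.088 × 73)
Step 3: [C₂H₅Cl] = 1.54 × e^(-6.424)
Step 4: [C₂H₅Cl] = 1.54 × 0.00162215 = 0.002498 M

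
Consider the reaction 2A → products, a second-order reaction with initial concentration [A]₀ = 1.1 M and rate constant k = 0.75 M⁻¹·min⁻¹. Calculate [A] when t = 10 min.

0.1189 M

Step 1: For a second-order reaction: 1/[A] = 1/[A]₀ + kt
Step 2: 1/[A] = 1/1.1 + 0.75 × 10
Step 3: 1/[A] = 0.9091 + 7.5 = 8.409
Step 4: [A] = 1/8.409 = 0.1189 M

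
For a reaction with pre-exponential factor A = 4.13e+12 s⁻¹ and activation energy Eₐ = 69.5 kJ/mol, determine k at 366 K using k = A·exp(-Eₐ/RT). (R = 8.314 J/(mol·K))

4.97e+02 s⁻¹

Step 1: Use the Arrhenius equation: k = A × exp(-Eₐ/RT)
Step 2: Convert Eₐ to J/mol: 69.5 kJ/mol = 69500 J/mol
Step 3: Calculate the exponent: -Eₐ/(RT) = -69500/(8.314 × 366) = -22.83987
Step 4: k = 4.13e+12 × exp(-22.83987)
Step 5: k = 4.13e+12 × 1.20440e-10 = 4.9742e+02 s⁻¹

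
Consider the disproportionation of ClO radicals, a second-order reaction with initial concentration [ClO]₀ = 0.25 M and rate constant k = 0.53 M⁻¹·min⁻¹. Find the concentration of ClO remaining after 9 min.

0.114 M

Step 1: For a second-order reaction: 1/[ClO] = 1/[ClO]₀ + kt
Step 2: 1/[ClO] = 1/0.25 + 0.53 × 9
Step 3: 1/[ClO] = 4 + 4.77 = 8.77
Step 4: [ClO] = 1/8.77 = 0.114 M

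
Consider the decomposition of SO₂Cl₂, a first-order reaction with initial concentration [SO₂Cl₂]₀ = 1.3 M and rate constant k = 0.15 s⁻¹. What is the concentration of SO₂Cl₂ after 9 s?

0.337 M

Step 1: For a first-order reaction: [SO₂Cl₂] = [SO₂Cl₂]₀ × e^(-kt)
Step 2: [SO₂Cl₂] = 1.3 × e^(-0.15 × 9)
Step 3: [SO₂Cl₂] = 1.3 × e^(-1.35)
Step 4: [SO₂Cl₂] = 1.3 × 0.25924 = 0.337 M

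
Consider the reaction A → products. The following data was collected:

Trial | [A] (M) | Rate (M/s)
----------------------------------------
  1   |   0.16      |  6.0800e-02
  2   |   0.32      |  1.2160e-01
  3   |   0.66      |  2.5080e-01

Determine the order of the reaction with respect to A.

first order (1)

Step 1: Compare trials to find order n where rate₂/rate₁ = ([A]₂/[A]₁)^n
Step 2: rate₂/rate₁ = 1.2160e-01/6.0800e-02 = 2
Step 3: [A]₂/[A]₁ = 0.32/0.16 = 2
Step 4: n = ln(2)/ln(2) = 1.00 ≈ 1
Step 5: The reaction is first order in A.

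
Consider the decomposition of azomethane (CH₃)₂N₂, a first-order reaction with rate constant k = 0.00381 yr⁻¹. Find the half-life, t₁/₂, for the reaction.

181.9 yr

Step 1: For a first-order reaction, t₁/₂ = ln(2)/k
Step 2: t₁/₂ = ln(2)/0.00381
Step 3: t₁/₂ = 0.6931/0.00381 = 181.9 yr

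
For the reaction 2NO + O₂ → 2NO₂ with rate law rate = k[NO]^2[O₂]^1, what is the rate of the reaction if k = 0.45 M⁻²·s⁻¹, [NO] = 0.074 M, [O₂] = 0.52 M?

0.001281 M/s

Step 1: The rate law is rate = k[NO]^2[O₂]^1
Step 2: Substitute: rate = 0.45 × (0.074)^2 × (0.52)^1
Step 3: rate = 0.45 × 0.005476 × 0.52 = 0.00128138 M/s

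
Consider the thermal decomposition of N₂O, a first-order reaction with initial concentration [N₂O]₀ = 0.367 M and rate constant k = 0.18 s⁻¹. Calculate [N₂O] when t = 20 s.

0.01003 M

Step 1: For a first-order reaction: [N₂O] = [N₂O]₀ × e^(-kt)
Step 2: [N₂O] = 0.367 × e^(-0.18 × 20)
Step 3: [N₂O] = 0.367 × e^(-3.6)
Step 4: [N₂O] = 0.367 × 0.0273237 = 0.01003 M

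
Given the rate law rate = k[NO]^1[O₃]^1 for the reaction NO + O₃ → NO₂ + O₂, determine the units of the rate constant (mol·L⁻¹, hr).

(mol·L⁻¹)⁻¹·hr⁻¹

Step 1: Overall order = 1 + 1 = 2.
Step 2: rate has units mol·L⁻¹·hr⁻¹; [NO]^1[O₃]^1 has units (mol·L⁻¹)^2.
Step 3: k = rate/([NO]^1[O₃]^1), so units of k = (mol·L⁻¹)^(1-2)·hr⁻¹ = (mol·L⁻¹)⁻¹·hr⁻¹.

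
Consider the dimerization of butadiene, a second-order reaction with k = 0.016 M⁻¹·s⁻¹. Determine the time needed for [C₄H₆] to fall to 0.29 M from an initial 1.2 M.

163.4 s

Step 1: For second-order: t = (1/[C₄H₆] - 1/[C₄H₆]₀)/k
Step 2: t = (1/0.29 - 1/1.2)/0.016
Step 3: t = (3.448 - 0.8333)/0.016
Step 4: t = 2.615/0.016 = 163.4 s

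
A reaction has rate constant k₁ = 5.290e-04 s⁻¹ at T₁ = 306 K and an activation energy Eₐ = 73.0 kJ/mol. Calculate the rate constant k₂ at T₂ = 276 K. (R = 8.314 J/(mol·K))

2.338e-05 s⁻¹

Step 1: Use the two-temperature Arrhenius form: ln(k₂/k₁) = -Eₐ/R × (1/T₂ - 1/T₁)
Step 2: Convert Eₐ to J/mol: 73.0 kJ/mol = 73000 J/mol
Step 3: 1/T₂ - 1/T₁ = 1/276 - 1/306 = 3.552145e-04 K⁻¹
Step 4: ln(k₂/k₁) = -73000/8.314 × 3.552145e-04 = -3.11891
Step 5: k₂ = k₁ × exp(-3.11891) = 5.290e-04 × 4.42053e-02 = 2.338e-05 s⁻¹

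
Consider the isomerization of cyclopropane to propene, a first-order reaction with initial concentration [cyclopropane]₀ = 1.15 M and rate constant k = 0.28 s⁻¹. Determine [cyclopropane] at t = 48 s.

1.674e-06 M

Step 1: For a first-order reaction: [cyclopropane] = [cyclopropane]₀ × e^(-kt)
Step 2: [cyclopropane] = 1.15 × e^(-0.28 × 48)
Step 3: [cyclopropane] = 1.15 × e^(-13.44)
Step 4: [cyclopropane] = 1.15 × 1.45573e-06 = 1.674e-06 M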